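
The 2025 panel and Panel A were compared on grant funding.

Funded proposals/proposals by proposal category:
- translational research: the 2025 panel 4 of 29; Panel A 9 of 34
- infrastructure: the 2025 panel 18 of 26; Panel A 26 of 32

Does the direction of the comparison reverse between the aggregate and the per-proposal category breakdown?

Translational research: the 2025 panel 4/29 = 13.8%, Panel A 9/34 = 26.5% → Panel A
Infrastructure: the 2025 panel 18/26 = 69.2%, Panel A 26/32 = 81.2% → Panel A
Overall: the 2025 panel 22/55 = 40.0%, Panel A 35/66 = 53.0% → Panel A
Panel A wins overall and in every proposal group — no reversal.

No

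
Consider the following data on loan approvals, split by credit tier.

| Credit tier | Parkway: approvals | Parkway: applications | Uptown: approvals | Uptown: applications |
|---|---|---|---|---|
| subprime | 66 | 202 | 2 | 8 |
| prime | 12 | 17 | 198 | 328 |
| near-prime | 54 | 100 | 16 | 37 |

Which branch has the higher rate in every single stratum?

Parkway

Subprime: Parkway 66/202 = 32.7%, Uptown 2/8 = 25.0% → Parkway
Prime: Parkway 12/17 = 70.6%, Uptown 198/328 = 60.4% → Parkway
Near-prime: Parkway 54/100 = 54.0%, Uptown 16/37 = 43.2% → Parkway
Parkway has the higher rate in all 3 groups.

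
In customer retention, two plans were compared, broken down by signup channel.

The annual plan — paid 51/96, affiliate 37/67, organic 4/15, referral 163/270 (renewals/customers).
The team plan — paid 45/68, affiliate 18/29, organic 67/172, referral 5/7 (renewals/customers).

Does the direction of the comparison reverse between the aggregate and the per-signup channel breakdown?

Paid: the annual plan 51/96 = 53.1%, the team plan 45/68 = 66.2% → the team plan
Affiliate: the annual plan 37/67 = 55.2%, the team plan 18/29 = 62.1% → the team plan
Organic: the annual plan 4/15 = 26.7%, the team plan 67/172 = 39.0% → the team plan
Referral: the annual plan 163/270 = 60.4%, the team plan 5/7 = 71.4% → the team plan
Overall: the annual plan 255/448 = 56.9%, the team plan 135/276 = 48.9% → the annual plan
The team plan wins each signup group but the annual plan wins overall — the comparison reverses. The team plan's customers skew toward organic, which has a lower base rate.

Yes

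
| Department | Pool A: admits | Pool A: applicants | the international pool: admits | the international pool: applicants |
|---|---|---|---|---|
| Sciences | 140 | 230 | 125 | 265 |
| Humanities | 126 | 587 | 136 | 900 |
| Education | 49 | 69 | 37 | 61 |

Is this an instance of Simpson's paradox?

No

Sciences: Pool A 140/230 = 60.9%, the international pool 125/265 = 47.2% → Pool A
Humanities: Pool A 126/587 = 21.5%, the international pool 136/900 = 15.1% → Pool A
Education: Pool A 49/69 = 71.0%, the international pool 37/61 = 60.7% → Pool A
Overall: Pool A 315/886 = 35.6%, the international pool 298/1226 = 24.3% → Pool A
Pool A wins overall and in every department group — no reversal.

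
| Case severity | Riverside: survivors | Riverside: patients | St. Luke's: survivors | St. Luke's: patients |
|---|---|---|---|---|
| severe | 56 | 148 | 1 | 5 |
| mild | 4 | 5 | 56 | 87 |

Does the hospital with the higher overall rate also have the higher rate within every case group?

Severe: Riverside 56/148 = 37.8%, St. Luke's 1/5 = 20.0% → Riverside
Mild: Riverside 4/5 = 80.0%, St. Luke's 56/87 = 64.4% → Riverside
Overall: Riverside 60/153 = 39.2%, St. Luke's 57/92 = 62.0% → St. Luke's
Riverside wins each case group but St. Luke's wins overall — the comparison reverses. Riverside's patients skew toward severe, which has a lower base rate.

No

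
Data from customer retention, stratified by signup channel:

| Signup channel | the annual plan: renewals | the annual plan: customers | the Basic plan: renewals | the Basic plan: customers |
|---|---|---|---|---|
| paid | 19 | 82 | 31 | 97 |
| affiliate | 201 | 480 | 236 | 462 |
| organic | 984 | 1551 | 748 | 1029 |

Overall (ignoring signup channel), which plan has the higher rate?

the Basic plan

Paid: the annual plan 19/82 = 23.2%, the Basic plan 31/97 = 32.0% → the Basic plan
Affiliate: the annual plan 201/480 = 41.9%, the Basic plan 236/462 = 51.1% → the Basic plan
Organic: the annual plan 984/1551 = 63.4%, the Basic plan 748/1029 = 72.7% → the Basic plan
Overall: the annual plan 1204/2113 = 57.0%, the Basic plan 1015/1588 = 63.9% → the Basic plan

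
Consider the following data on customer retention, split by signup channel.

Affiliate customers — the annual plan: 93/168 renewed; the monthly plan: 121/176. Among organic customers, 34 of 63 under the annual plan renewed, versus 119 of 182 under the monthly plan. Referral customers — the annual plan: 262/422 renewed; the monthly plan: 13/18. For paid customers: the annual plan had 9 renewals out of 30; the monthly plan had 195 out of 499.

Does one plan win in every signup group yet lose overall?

Affiliate: the annual plan 93/168 = 55.4%, the monthly plan 121/176 = 68.8% → the monthly plan
Organic: the annual plan 34/63 = 54.0%, the monthly plan 119/182 = 65.4% → the monthly plan
Referral: the annual plan 262/422 = 62.1%, the monthly plan 13/18 = 72.2% → the monthly plan
Paid: the annual plan 9/30 = 30.0%, the monthly plan 195/499 = 39.1% → the monthly plan
Overall: the annual plan 398/683 = 58.3%, the monthly plan 448/875 = 51.2% → the annual plan
The monthly plan wins each signup group but the annual plan wins overall — the comparison reverses. The monthly plan's customers skew toward paid, which has a lower base rate.

Yes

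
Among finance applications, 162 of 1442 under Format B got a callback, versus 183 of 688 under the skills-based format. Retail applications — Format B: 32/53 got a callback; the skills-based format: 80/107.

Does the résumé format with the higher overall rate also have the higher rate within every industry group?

Yes

Finance: Format B 162/1442 = 11.2%, the skills-based format 183/688 = 26.6% → the skills-based format
Retail: Format B 32/53 = 60.4%, the skills-based format 80/107 = 74.8% → the skills-based format
Overall: Format B 194/1495 = 13.0%, the skills-based format 263/795 = 33.1% → the skills-based format
The skills-based format wins overall and in every industry group — no reversal.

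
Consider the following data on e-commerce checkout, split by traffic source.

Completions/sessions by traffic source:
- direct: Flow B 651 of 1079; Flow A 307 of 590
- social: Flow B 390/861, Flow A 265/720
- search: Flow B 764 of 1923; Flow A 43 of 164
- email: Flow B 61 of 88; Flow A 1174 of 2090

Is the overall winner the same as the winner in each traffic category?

Direct: Flow B 651/1079 = 60.3%, Flow A 307/590 = 52.0% → Flow B
Social: Flow B 390/861 = 45.3%, Flow A 265/720 = 36.8% → Flow B
Search: Flow B 764/1923 = 39.7%, Flow A 43/164 = 26.2% → Flow B
Email: Flow B 61/88 = 69.3%, Flow A 1174/2090 = 56.2% → Flow B
Overall: Flow B 1866/3951 = 47.2%, Flow A 1789/3564 = 50.2% → Flow A
Flow B wins each traffic group but Flow A wins overall — the comparison reverses. Flow B's sessions skew toward search, which has a lower base rate.

No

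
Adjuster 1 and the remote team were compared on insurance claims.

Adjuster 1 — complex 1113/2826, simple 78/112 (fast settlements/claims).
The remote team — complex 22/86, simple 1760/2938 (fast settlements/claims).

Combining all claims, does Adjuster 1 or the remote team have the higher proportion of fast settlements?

Complex: Adjuster 1 1113/2826 = 39.4%, the remote team 22/86 = 25.6% → Adjuster 1
Simple: Adjuster 1 78/112 = 69.6%, the remote team 1760/2938 = 59.9% → Adjuster 1
Overall: Adjuster 1 1191/2938 = 40.5%, the remote team 1782/3024 = 58.9% → the remote team
(Adjuster 1 wins every claim group but the remote team wins overall — Adjuster 1's claims skew toward the low-rate complex group.)

the remote team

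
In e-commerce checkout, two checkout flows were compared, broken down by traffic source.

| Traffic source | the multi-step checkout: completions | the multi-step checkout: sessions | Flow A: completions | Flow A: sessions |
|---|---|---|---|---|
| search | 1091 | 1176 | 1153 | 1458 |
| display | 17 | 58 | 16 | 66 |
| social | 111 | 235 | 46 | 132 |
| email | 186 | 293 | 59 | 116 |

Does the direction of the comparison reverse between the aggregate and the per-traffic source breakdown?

Search: the multi-step checkout 1091/1176 = 92.8%, Flow A 1153/1458 = 79.1% → the multi-step checkout
Display: the multi-step checkout 17/58 = 29.3%, Flow A 16/66 = 24.2% → the multi-step checkout
Social: the multi-step checkout 111/235 = 47.2%, Flow A 46/132 = 34.8% → the multi-step checkout
Email: the multi-step checkout 186/293 = 63.5%, Flow A 59/116 = 50.9% → the multi-step checkout
Overall: the multi-step checkout 1405/1762 = 79.7%, Flow A 1274/1772 = 71.9% → the multi-step checkout
The multi-step checkout wins overall and in every traffic group — no reversal.

No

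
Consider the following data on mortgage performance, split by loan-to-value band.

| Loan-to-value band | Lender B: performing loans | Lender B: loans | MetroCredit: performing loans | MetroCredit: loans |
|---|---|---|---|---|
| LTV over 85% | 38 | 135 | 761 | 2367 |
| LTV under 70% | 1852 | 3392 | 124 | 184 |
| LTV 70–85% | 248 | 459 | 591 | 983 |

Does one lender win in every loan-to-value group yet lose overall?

LTV over 85%: Lender B 38/135 = 28.1%, MetroCredit 761/2367 = 32.2% → MetroCredit
LTV under 70%: Lender B 1852/3392 = 54.6%, MetroCredit 124/184 = 67.4% → MetroCredit
LTV 70–85%: Lender B 248/459 = 54.0%, MetroCredit 591/983 = 60.1% → MetroCredit
Overall: Lender B 2138/3986 = 53.6%, MetroCredit 1476/3534 = 41.8% → Lender B
MetroCredit wins each loan-to-value group but Lender B wins overall — the comparison reverses. MetroCredit's loans skew toward LTV over 85%, which has a lower base rate.

Yes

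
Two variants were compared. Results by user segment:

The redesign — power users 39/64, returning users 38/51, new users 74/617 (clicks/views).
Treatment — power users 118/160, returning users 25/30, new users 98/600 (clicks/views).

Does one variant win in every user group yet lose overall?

Power users: the redesign 39/64 = 60.9%, Treatment 118/160 = 73.8% → Treatment
Returning users: the redesign 38/51 = 74.5%, Treatment 25/30 = 83.3% → Treatment
New users: the redesign 74/617 = 12.0%, Treatment 98/600 = 16.3% → Treatment
Overall: the redesign 151/732 = 20.6%, Treatment 241/790 = 30.5% → Treatment
Treatment wins overall and in every user group — no reversal.

No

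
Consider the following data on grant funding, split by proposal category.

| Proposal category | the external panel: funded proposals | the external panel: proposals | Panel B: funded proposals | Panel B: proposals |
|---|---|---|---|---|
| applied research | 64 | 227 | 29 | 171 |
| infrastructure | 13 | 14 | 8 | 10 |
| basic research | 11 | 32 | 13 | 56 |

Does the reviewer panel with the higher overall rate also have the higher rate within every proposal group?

Applied research: the external panel 64/227 = 28.2%, Panel B 29/171 = 17.0% → the external panel
Infrastructure: the external panel 13/14 = 92.9%, Panel B 8/10 = 80.0% → the external panel
Basic research: the external panel 11/32 = 34.4%, Panel B 13/56 = 23.2% → the external panel
Overall: the external panel 88/273 = 32.2%, Panel B 50/237 = 21.1% → the external panel
The external panel wins overall and in every proposal group — no reversal.

Yes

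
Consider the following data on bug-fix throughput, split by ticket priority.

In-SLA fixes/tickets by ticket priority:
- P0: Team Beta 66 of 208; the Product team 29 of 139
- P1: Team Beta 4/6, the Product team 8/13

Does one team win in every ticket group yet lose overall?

P0: Team Beta 66/208 = 31.7%, the Product team 29/139 = 20.9% → Team Beta
P1: Team Beta 4/6 = 66.7%, the Product team 8/13 = 61.5% → Team Beta
Overall: Team Beta 70/214 = 32.7%, the Product team 37/152 = 24.3% → Team Beta
Team Beta wins overall and in every ticket group — no reversal.

No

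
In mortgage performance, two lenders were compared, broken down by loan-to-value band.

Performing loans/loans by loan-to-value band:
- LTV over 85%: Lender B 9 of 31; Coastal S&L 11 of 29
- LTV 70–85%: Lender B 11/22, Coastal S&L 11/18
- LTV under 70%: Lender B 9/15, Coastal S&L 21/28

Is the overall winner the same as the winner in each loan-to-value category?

Yes

LTV over 85%: Lender B 9/31 = 29.0%, Coastal S&L 11/29 = 37.9% → Coastal S&L
LTV 70–85%: Lender B 11/22 = 50.0%, Coastal S&L 11/18 = 61.1% → Coastal S&L
LTV under 70%: Lender B 9/15 = 60.0%, Coastal S&L 21/28 = 75.0% → Coastal S&L
Overall: Lender B 29/68 = 42.6%, Coastal S&L 43/75 = 57.3% → Coastal S&L
Coastal S&L wins overall and in every loan-to-value group — no reversal.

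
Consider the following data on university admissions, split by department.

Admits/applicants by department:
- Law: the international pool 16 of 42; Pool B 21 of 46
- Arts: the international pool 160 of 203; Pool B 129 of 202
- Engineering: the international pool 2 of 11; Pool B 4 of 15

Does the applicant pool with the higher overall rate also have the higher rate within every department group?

No

Law: the international pool 16/42 = 38.1%, Pool B 21/46 = 45.7% → Pool B
Arts: the international pool 160/203 = 78.8%, Pool B 129/202 = 63.9% → the international pool
Engineering: the international pool 2/11 = 18.2%, Pool B 4/15 = 26.7% → Pool B
Overall: the international pool 178/256 = 69.5%, Pool B 154/263 = 58.6% → the international pool
Neither sweeps: the international pool wins 1 of 3 groups, Pool B wins 2. The international pool wins overall but not every group — no Simpson reversal.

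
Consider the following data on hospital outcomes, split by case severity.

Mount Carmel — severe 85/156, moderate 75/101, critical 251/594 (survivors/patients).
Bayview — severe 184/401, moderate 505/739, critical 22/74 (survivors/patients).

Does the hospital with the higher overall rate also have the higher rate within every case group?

Severe: Mount Carmel 85/156 = 54.5%, Bayview 184/401 = 45.9% → Mount Carmel
Moderate: Mount Carmel 75/101 = 74.3%, Bayview 505/739 = 68.3% → Mount Carmel
Critical: Mount Carmel 251/594 = 42.3%, Bayview 22/74 = 29.7% → Mount Carmel
Overall: Mount Carmel 411/851 = 48.3%, Bayview 711/1214 = 58.6% → Bayview
Mount Carmel wins each case group but Bayview wins overall — the comparison reverses. Mount Carmel's patients skew toward critical, which has a lower base rate.

No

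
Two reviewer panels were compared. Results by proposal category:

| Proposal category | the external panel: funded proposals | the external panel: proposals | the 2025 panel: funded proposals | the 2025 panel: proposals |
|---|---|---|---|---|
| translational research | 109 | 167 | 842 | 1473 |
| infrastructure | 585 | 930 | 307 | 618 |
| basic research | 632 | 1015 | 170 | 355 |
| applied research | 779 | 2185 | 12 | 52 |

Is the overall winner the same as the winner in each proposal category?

Translational research: the external panel 109/167 = 65.3%, the 2025 panel 842/1473 = 57.2% → the external panel
Infrastructure: the external panel 585/930 = 62.9%, the 2025 panel 307/618 = 49.7% → the external panel
Basic research: the external panel 632/1015 = 62.3%, the 2025 panel 170/355 = 47.9% → the external panel
Applied research: the external panel 779/2185 = 35.7%, the 2025 panel 12/52 = 23.1% → the external panel
Overall: the external panel 2105/4297 = 49.0%, the 2025 panel 1331/2498 = 53.3% → the 2025 panel
The external panel wins each proposal group but the 2025 panel wins overall — the comparison reverses. The external panel's proposals skew toward applied research, which has a lower base rate.

No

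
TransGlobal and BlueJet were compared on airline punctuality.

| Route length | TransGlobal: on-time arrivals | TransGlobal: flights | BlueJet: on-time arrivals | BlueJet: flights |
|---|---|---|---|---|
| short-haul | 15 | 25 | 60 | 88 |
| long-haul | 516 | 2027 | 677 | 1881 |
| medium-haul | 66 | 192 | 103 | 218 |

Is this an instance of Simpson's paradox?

Short-haul: TransGlobal 15/25 = 60.0%, BlueJet 60/88 = 68.2% → BlueJet
Long-haul: TransGlobal 516/2027 = 25.5%, BlueJet 677/1881 = 36.0% → BlueJet
Medium-haul: TransGlobal 66/192 = 34.4%, BlueJet 103/218 = 47.2% → BlueJet
Overall: TransGlobal 597/2244 = 26.6%, BlueJet 840/2187 = 38.4% → BlueJet
BlueJet wins overall and in every route group — no reversal.

No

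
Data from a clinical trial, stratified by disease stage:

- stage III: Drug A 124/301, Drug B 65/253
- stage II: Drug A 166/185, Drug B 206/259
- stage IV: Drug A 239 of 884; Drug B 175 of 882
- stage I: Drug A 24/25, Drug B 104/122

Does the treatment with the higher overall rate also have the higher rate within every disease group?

Yes

Stage III: Drug A 124/301 = 41.2%, Drug B 65/253 = 25.7% → Drug A
Stage II: Drug A 166/185 = 89.7%, Drug B 206/259 = 79.5% → Drug A
Stage IV: Drug A 239/884 = 27.0%, Drug B 175/882 = 19.8% → Drug A
Stage I: Drug A 24/25 = 96.0%, Drug B 104/122 = 85.2% → Drug A
Overall: Drug A 553/1395 = 39.6%, Drug B 550/1516 = 36.3% → Drug A
Drug A wins overall and in every disease group — no reversal.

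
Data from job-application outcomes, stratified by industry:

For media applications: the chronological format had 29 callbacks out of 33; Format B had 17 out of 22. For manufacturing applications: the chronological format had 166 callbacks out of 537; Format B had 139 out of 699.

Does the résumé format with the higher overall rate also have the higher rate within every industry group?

Yes

Media: the chronological format 29/33 = 87.9%, Format B 17/22 = 77.3% → the chronological format
Manufacturing: the chronological format 166/537 = 30.9%, Format B 139/699 = 19.9% → the chronological format
Overall: the chronological format 195/570 = 34.2%, Format B 156/721 = 21.6% → the chronological format
The chronological format wins overall and in every industry group — no reversal.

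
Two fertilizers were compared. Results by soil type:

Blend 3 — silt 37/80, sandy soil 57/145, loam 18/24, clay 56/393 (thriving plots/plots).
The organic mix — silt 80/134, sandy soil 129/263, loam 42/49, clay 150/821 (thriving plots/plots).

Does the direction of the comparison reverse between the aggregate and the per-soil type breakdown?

No

Silt: Blend 3 37/80 = 46.2%, the organic mix 80/134 = 59.7% → the organic mix
Sandy soil: Blend 3 57/145 = 39.3%, the organic mix 129/263 = 49.0% → the organic mix
Loam: Blend 3 18/24 = 75.0%, the organic mix 42/49 = 85.7% → the organic mix
Clay: Blend 3 56/393 = 14.2%, the organic mix 150/821 = 18.3% → the organic mix
Overall: Blend 3 168/642 = 26.2%, the organic mix 401/1267 = 31.6% → the organic mix
The organic mix wins overall and in every soil group — no reversal.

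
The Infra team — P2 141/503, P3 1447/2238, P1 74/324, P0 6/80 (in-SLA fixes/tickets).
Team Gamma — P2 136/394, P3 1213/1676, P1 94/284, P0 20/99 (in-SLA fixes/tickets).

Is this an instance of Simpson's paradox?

No

P2: the Infra team 141/503 = 28.0%, Team Gamma 136/394 = 34.5% → Team Gamma
P3: the Infra team 1447/2238 = 64.7%, Team Gamma 1213/1676 = 72.4% → Team Gamma
P1: the Infra team 74/324 = 22.8%, Team Gamma 94/284 = 33.1% → Team Gamma
P0: the Infra team 6/80 = 7.5%, Team Gamma 20/99 = 20.2% → Team Gamma
Overall: the Infra team 1668/3145 = 53.0%, Team Gamma 1463/2453 = 59.6% → Team Gamma
Team Gamma wins overall and in every ticket group — no reversal.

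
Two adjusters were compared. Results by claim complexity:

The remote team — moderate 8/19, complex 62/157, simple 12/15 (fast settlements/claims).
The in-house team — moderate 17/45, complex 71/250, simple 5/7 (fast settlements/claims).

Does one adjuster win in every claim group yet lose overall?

No

Moderate: the remote team 8/19 = 42.1%, the in-house team 17/45 = 37.8% → the remote team
Complex: the remote team 62/157 = 39.5%, the in-house team 71/250 = 28.4% → the remote team
Simple: the remote team 12/15 = 80.0%, the in-house team 5/7 = 71.4% → the remote team
Overall: the remote team 82/191 = 42.9%, the in-house team 93/302 = 30.8% → the remote team
The remote team wins overall and in every claim group — no reversal.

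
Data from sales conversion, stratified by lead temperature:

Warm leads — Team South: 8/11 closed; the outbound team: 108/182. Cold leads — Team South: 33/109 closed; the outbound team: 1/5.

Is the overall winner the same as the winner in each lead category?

Warm: Team South 8/11 = 72.7%, the outbound team 108/182 = 59.3% → Team South
Cold: Team South 33/109 = 30.3%, the outbound team 1/5 = 20.0% → Team South
Overall: Team South 41/120 = 34.2%, the outbound team 109/187 = 58.3% → the outbound team
Team South wins each lead group but the outbound team wins overall — the comparison reverses. Team South's leads skew toward cold, which has a lower base rate.

No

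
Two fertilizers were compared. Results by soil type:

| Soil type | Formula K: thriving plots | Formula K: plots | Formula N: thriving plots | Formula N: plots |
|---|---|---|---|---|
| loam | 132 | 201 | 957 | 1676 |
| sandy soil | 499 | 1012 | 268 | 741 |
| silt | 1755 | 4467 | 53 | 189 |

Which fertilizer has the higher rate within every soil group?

Loam: Formula K 132/201 = 65.7%, Formula N 957/1676 = 57.1% → Formula K
Sandy soil: Formula K 499/1012 = 49.3%, Formula N 268/741 = 36.2% → Formula K
Silt: Formula K 1755/4467 = 39.3%, Formula N 53/189 = 28.0% → Formula K
Formula K has the higher rate in all 3 groups.

Formula K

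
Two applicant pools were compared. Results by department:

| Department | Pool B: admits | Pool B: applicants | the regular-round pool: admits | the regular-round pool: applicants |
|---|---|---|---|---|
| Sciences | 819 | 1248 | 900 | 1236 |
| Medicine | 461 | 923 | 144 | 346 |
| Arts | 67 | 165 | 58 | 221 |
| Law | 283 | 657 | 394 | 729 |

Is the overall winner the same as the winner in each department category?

Sciences: Pool B 819/1248 = 65.6%, the regular-round pool 900/1236 = 72.8% → the regular-round pool
Medicine: Pool B 461/923 = 49.9%, the regular-round pool 144/346 = 41.6% → Pool B
Arts: Pool B 67/165 = 40.6%, the regular-round pool 58/221 = 26.2% → Pool B
Law: Pool B 283/657 = 43.1%, the regular-round pool 394/729 = 54.0% → the regular-round pool
Overall: Pool B 1630/2993 = 54.5%, the regular-round pool 1496/2532 = 59.1% → the regular-round pool
Neither sweeps: Pool B wins 2 of 4 groups, the regular-round pool wins 2. The regular-round pool wins overall but not every group — no Simpson reversal.

No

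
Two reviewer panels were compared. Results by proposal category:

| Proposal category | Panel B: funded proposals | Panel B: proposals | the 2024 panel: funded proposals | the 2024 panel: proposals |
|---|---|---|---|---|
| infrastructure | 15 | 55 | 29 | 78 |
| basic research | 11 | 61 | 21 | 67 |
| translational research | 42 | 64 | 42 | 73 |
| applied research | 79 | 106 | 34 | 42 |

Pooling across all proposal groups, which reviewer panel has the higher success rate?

Infrastructure: Panel B 15/55 = 27.3%, the 2024 panel 29/78 = 37.2% → the 2024 panel
Basic research: Panel B 11/61 = 18.0%, the 2024 panel 21/67 = 31.3% → the 2024 panel
Translational research: Panel B 42/64 = 65.6%, the 2024 panel 42/73 = 57.5% → Panel B
Applied research: Panel B 79/106 = 74.5%, the 2024 panel 34/42 = 81.0% → the 2024 panel
Overall: Panel B 147/286 = 51.4%, the 2024 panel 126/260 = 48.5% → Panel B
(Neither sweeps every proposal group, but Panel B has the higher pooled rate.)

Panel B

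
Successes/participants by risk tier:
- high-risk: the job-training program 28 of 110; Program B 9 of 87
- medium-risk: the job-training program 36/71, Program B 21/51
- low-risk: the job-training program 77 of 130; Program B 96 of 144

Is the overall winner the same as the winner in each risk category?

High-risk: the job-training program 28/110 = 25.5%, Program B 9/87 = 10.3% → the job-training program
Medium-risk: the job-training program 36/71 = 50.7%, Program B 21/51 = 41.2% → the job-training program
Low-risk: the job-training program 77/130 = 59.2%, Program B 96/144 = 66.7% → Program B
Overall: the job-training program 141/311 = 45.3%, Program B 126/282 = 44.7% → the job-training program
Neither sweeps: the job-training program wins 2 of 3 groups, Program B wins 1. The job-training program wins overall but not every group — no Simpson reversal.

No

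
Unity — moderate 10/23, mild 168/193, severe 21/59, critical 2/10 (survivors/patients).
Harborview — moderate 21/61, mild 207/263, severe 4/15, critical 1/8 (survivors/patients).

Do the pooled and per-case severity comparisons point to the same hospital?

Yes

Moderate: Unity 10/23 = 43.5%, Harborview 21/61 = 34.4% → Unity
Mild: Unity 168/193 = 87.0%, Harborview 207/263 = 78.7% → Unity
Severe: Unity 21/59 = 35.6%, Harborview 4/15 = 26.7% → Unity
Critical: Unity 2/10 = 20.0%, Harborview 1/8 = 12.5% → Unity
Overall: Unity 201/285 = 70.5%, Harborview 233/347 = 67.1% → Unity
Unity wins overall and in every case group — no reversal.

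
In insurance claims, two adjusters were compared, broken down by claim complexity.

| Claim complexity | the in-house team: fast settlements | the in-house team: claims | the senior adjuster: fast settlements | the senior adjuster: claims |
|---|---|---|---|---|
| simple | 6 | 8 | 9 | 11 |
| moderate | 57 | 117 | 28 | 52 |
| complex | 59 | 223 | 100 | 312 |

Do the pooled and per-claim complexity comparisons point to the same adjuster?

Yes

Simple: the in-house team 6/8 = 75.0%, the senior adjuster 9/11 = 81.8% → the senior adjuster
Moderate: the in-house team 57/117 = 48.7%, the senior adjuster 28/52 = 53.8% → the senior adjuster
Complex: the in-house team 59/223 = 26.5%, the senior adjuster 100/312 = 32.1% → the senior adjuster
Overall: the in-house team 122/348 = 35.1%, the senior adjuster 137/375 = 36.5% → the senior adjuster
The senior adjuster wins overall and in every claim group — no reversal.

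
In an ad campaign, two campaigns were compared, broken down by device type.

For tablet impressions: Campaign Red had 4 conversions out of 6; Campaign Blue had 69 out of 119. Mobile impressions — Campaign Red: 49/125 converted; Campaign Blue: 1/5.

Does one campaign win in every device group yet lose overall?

Yes

Tablet: Campaign Red 4/6 = 66.7%, Campaign Blue 69/119 = 58.0% → Campaign Red
Mobile: Campaign Red 49/125 = 39.2%, Campaign Blue 1/5 = 20.0% → Campaign Red
Overall: Campaign Red 53/131 = 40.5%, Campaign Blue 70/124 = 56.5% → Campaign Blue
Campaign Red wins each device group but Campaign Blue wins overall — the comparison reverses. Campaign Red's impressions skew toward mobile, which has a lower base rate.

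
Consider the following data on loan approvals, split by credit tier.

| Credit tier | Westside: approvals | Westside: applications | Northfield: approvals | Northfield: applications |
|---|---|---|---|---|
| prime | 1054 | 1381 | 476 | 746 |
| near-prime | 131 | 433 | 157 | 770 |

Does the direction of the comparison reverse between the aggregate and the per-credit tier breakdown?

Prime: Westside 1054/1381 = 76.3%, Northfield 476/746 = 63.8% → Westside
Near-prime: Westside 131/433 = 30.3%, Northfield 157/770 = 20.4% → Westside
Overall: Westside 1185/1814 = 65.3%, Northfield 633/1516 = 41.8% → Westside
Westside wins overall and in every credit group — no reversal.

No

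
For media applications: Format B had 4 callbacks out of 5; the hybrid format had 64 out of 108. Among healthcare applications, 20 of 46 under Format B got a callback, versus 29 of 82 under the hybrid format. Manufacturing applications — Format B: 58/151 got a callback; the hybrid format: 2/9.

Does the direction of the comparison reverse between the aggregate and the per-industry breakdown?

Media: Format B 4/5 = 80.0%, the hybrid format 64/108 = 59.3% → Format B
Healthcare: Format B 20/46 = 43.5%, the hybrid format 29/82 = 35.4% → Format B
Manufacturing: Format B 58/151 = 38.4%, the hybrid format 2/9 = 22.2% → Format B
Overall: Format B 82/202 = 40.6%, the hybrid format 95/199 = 47.7% → the hybrid format
Format B wins each industry group but the hybrid format wins overall — the comparison reverses. Format B's applications skew toward manufacturing, which has a lower base rate.

Yes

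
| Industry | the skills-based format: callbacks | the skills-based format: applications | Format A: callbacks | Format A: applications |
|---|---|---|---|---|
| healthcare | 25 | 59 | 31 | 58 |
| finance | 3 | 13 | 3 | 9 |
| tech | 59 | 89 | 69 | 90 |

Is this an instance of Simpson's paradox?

No

Healthcare: the skills-based format 25/59 = 42.4%, Format A 31/58 = 53.4% → Format A
Finance: the skills-based format 3/13 = 23.1%, Format A 3/9 = 33.3% → Format A
Tech: the skills-based format 59/89 = 66.3%, Format A 69/90 = 76.7% → Format A
Overall: the skills-based format 87/161 = 54.0%, Format A 103/157 = 65.6% → Format A
Format A wins overall and in every industry group — no reversal.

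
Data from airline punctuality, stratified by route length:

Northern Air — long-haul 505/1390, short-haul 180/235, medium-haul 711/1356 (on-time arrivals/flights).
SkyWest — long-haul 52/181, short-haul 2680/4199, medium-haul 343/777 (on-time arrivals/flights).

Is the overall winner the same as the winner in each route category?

No

Long-haul: Northern Air 505/1390 = 36.3%, SkyWest 52/181 = 28.7% → Northern Air
Short-haul: Northern Air 180/235 = 76.6%, SkyWest 2680/4199 = 63.8% → Northern Air
Medium-haul: Northern Air 711/1356 = 52.4%, SkyWest 343/777 = 44.1% → Northern Air
Overall: Northern Air 1396/2981 = 46.8%, SkyWest 3075/5157 = 59.6% → SkyWest
Northern Air wins each route group but SkyWest wins overall — the comparison reverses. Northern Air's flights skew toward long-haul, which has a lower base rate.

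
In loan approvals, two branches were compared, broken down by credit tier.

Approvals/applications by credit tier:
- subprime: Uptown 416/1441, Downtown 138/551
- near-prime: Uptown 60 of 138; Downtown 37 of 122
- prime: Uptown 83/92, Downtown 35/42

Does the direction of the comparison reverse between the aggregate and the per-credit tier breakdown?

No

Subprime: Uptown 416/1441 = 28.9%, Downtown 138/551 = 25.0% → Uptown
Near-prime: Uptown 60/138 = 43.5%, Downtown 37/122 = 30.3% → Uptown
Prime: Uptown 83/92 = 90.2%, Downtown 35/42 = 83.3% → Uptown
Overall: Uptown 559/1671 = 33.5%, Downtown 210/715 = 29.4% → Uptown
Uptown wins overall and in every credit group — no reversal.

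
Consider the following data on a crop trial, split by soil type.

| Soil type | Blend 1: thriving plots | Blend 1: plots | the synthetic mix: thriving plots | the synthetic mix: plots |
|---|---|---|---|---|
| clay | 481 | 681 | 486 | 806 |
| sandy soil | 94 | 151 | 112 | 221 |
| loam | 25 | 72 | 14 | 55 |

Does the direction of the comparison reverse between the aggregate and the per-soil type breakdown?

No

Clay: Blend 1 481/681 = 70.6%, the synthetic mix 486/806 = 60.3% → Blend 1
Sandy soil: Blend 1 94/151 = 62.3%, the synthetic mix 112/221 = 50.7% → Blend 1
Loam: Blend 1 25/72 = 34.7%, the synthetic mix 14/55 = 25.5% → Blend 1
Overall: Blend 1 600/904 = 66.4%, the synthetic mix 612/1082 = 56.6% → Blend 1
Blend 1 wins overall and in every soil group — no reversal.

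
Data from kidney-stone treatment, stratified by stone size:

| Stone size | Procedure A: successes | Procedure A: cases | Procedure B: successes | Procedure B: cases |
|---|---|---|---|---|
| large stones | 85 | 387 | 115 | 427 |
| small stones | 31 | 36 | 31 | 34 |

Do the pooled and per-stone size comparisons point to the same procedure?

Large stones: Procedure A 85/387 = 22.0%, Procedure B 115/427 = 26.9% → Procedure B
Small stones: Procedure A 31/36 = 86.1%, Procedure B 31/34 = 91.2% → Procedure B
Overall: Procedure A 116/423 = 27.4%, Procedure B 146/461 = 31.7% → Procedure B
Procedure B wins overall and in every stone group — no reversal.

Yes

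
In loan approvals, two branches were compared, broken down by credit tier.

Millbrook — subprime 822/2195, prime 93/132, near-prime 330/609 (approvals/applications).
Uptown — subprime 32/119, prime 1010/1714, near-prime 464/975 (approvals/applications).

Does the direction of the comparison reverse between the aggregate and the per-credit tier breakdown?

Yes

Subprime: Millbrook 822/2195 = 37.4%, Uptown 32/119 = 26.9% → Millbrook
Prime: Millbrook 93/132 = 70.5%, Uptown 1010/1714 = 58.9% → Millbrook
Near-prime: Millbrook 330/609 = 54.2%, Uptown 464/975 = 47.6% → Millbrook
Overall: Millbrook 1245/2936 = 42.4%, Uptown 1506/2808 = 53.6% → Uptown
Millbrook wins each credit group but Uptown wins overall — the comparison reverses. Millbrook's applications skew toward subprime, which has a lower base rate.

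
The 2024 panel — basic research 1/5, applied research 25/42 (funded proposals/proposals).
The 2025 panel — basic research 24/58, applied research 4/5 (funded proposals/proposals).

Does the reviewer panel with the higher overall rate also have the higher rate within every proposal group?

Basic research: the 2024 panel 1/5 = 20.0%, the 2025 panel 24/58 = 41.4% → the 2025 panel
Applied research: the 2024 panel 25/42 = 59.5%, the 2025 panel 4/5 = 80.0% → the 2025 panel
Overall: the 2024 panel 26/47 = 55.3%, the 2025 panel 28/63 = 44.4% → the 2024 panel
The 2025 panel wins each proposal group but the 2024 panel wins overall — the comparison reverses. The 2025 panel's proposals skew toward basic research, which has a lower base rate.

No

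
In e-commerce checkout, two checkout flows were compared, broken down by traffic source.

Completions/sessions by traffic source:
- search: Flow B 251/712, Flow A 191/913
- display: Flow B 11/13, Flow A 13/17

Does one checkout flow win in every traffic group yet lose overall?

No

Search: Flow B 251/712 = 35.3%, Flow A 191/913 = 20.9% → Flow B
Display: Flow B 11/13 = 84.6%, Flow A 13/17 = 76.5% → Flow B
Overall: Flow B 262/725 = 36.1%, Flow A 204/930 = 21.9% → Flow B
Flow B wins overall and in every traffic group — no reversal.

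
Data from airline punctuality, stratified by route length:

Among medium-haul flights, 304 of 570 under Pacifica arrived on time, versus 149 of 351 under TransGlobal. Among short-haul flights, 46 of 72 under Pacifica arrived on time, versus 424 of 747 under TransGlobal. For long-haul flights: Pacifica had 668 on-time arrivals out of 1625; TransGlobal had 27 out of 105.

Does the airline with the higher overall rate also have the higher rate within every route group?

Medium-haul: Pacifica 304/570 = 53.3%, TransGlobal 149/351 = 42.5% → Pacifica
Short-haul: Pacifica 46/72 = 63.9%, TransGlobal 424/747 = 56.8% → Pacifica
Long-haul: Pacifica 668/1625 = 41.1%, TransGlobal 27/105 = 25.7% → Pacifica
Overall: Pacifica 1018/2267 = 44.9%, TransGlobal 600/1203 = 49.9% → TransGlobal
Pacifica wins each route group but TransGlobal wins overall — the comparison reverses. Pacifica's flights skew toward long-haul, which has a lower base rate.

No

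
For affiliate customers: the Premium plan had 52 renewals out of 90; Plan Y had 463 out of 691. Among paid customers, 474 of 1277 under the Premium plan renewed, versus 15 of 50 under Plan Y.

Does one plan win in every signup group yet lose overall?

No

Affiliate: the Premium plan 52/90 = 57.8%, Plan Y 463/691 = 67.0% → Plan Y
Paid: the Premium plan 474/1277 = 37.1%, Plan Y 15/50 = 30.0% → the Premium plan
Overall: the Premium plan 526/1367 = 38.5%, Plan Y 478/741 = 64.5% → Plan Y
Neither sweeps: the Premium plan wins 1 of 2 groups, Plan Y wins 1. Plan Y wins overall but not every group — no Simpson reversal.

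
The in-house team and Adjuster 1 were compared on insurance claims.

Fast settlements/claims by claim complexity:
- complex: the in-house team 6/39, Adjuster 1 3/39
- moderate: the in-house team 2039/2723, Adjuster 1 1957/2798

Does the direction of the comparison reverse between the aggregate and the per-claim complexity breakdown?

Complex: the in-house team 6/39 = 15.4%, Adjuster 1 3/39 = 7.7% → the in-house team
Moderate: the in-house team 2039/2723 = 74.9%, Adjuster 1 1957/2798 = 69.9% → the in-house team
Overall: the in-house team 2045/2762 = 74.0%, Adjuster 1 1960/2837 = 69.1% → the in-house team
The in-house team wins overall and in every claim group — no reversal.

No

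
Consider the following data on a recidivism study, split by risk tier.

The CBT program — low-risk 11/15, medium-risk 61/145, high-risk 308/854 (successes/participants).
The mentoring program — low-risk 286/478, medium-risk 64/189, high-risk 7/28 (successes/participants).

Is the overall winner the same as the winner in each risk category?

No

Low-risk: the CBT program 11/15 = 73.3%, the mentoring program 286/478 = 59.8% → the CBT program
Medium-risk: the CBT program 61/145 = 42.1%, the mentoring program 64/189 = 33.9% → the CBT program
High-risk: the CBT program 308/854 = 36.1%, the mentoring program 7/28 = 25.0% → the CBT program
Overall: the CBT program 380/1014 = 37.5%, the mentoring program 357/695 = 51.4% → the mentoring program
The CBT program wins each risk group but the mentoring program wins overall — the comparison reverses. The CBT program's participants skew toward high-risk, which has a lower base rate.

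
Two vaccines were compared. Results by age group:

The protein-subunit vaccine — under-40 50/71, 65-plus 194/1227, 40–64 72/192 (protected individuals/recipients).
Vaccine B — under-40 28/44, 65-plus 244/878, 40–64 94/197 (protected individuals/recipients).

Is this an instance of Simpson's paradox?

No

Under-40: the protein-subunit vaccine 50/71 = 70.4%, Vaccine B 28/44 = 63.6% → the protein-subunit vaccine
65-plus: the protein-subunit vaccine 194/1227 = 15.8%, Vaccine B 244/878 = 27.8% → Vaccine B
40–64: the protein-subunit vaccine 72/192 = 37.5%, Vaccine B 94/197 = 47.7% → Vaccine B
Overall: the protein-subunit vaccine 316/1490 = 21.2%, Vaccine B 366/1119 = 32.7% → Vaccine B
Neither sweeps: the protein-subunit vaccine wins 1 of 3 groups, Vaccine B wins 2. Vaccine B wins overall but not every group — no Simpson reversal.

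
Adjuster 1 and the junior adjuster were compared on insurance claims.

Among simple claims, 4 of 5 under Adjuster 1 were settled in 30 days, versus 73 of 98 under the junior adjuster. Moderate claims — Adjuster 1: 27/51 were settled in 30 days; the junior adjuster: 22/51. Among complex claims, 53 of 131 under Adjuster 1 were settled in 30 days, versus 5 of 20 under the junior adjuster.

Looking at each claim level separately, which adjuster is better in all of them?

Simple: Adjuster 1 4/5 = 80.0%, the junior adjuster 73/98 = 74.5% → Adjuster 1
Moderate: Adjuster 1 27/51 = 52.9%, the junior adjuster 22/51 = 43.1% → Adjuster 1
Complex: Adjuster 1 53/131 = 40.5%, the junior adjuster 5/20 = 25.0% → Adjuster 1
Adjuster 1 has the higher rate in all 3 groups.

Adjuster 1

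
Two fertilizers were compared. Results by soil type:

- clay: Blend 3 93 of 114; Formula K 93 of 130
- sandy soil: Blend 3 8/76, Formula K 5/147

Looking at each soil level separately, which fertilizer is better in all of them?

Clay: Blend 3 93/114 = 81.6%, Formula K 93/130 = 71.5% → Blend 3
Sandy soil: Blend 3 8/76 = 10.5%, Formula K 5/147 = 3.4% → Blend 3
Blend 3 has the higher rate in both groups.

Blend 3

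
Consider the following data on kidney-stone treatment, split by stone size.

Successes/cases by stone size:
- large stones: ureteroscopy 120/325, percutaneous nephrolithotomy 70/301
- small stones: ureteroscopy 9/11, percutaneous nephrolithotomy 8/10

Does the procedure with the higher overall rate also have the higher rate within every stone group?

Yes

Large stones: ureteroscopy 120/325 = 36.9%, percutaneous nephrolithotomy 70/301 = 23.3% → ureteroscopy
Small stones: ureteroscopy 9/11 = 81.8%, percutaneous nephrolithotomy 8/10 = 80.0% → ureteroscopy
Overall: ureteroscopy 129/336 = 38.4%, percutaneous nephrolithotomy 78/311 = 25.1% → ureteroscopy
Ureteroscopy wins overall and in every stone group — no reversal.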